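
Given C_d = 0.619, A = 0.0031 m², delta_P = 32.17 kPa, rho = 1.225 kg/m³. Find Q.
Formula: Q = C_d A \sqrt{\frac{2 \Delta P}{\rho}}
Q = 0.619·0.0031·√(2·(32.17·1000)/1.225)·1000 = 439.8 L/s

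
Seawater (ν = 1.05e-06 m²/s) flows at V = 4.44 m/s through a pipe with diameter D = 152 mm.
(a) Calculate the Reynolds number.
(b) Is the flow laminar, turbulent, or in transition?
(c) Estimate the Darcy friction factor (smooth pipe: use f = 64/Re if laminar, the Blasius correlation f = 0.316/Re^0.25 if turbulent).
(a) Re = V·D/ν = 4.44·0.152/1.05e-06 = 642740
(b) Flow regime: turbulent (Re > 4000)
(c) Friction factor: f = 0.316/Re^0.25 = 0.316/642740^0.25 = 0.01116 (Blasius is strictly valid for Re ≲ 1e5; used here as the smooth-pipe estimate the problem specifies)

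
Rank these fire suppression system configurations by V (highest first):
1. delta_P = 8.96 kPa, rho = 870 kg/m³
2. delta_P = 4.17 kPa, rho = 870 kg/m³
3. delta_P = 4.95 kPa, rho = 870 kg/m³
Case 1: V = 4.538 m/s
Case 2: V = 3.096 m/s
Case 3: V = 3.373 m/s
Ranking (highest first): 1, 3, 2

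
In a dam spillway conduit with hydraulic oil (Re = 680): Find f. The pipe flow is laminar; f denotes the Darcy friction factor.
Formula: f = \frac{64}{Re}
f = 64/680 = 0.09412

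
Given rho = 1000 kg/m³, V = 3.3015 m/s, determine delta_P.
Formula: V = \sqrt{\frac{2 \Delta P}{\rho}}
Substituting knowns: 3.3015 = √(2·(delta_P·1000)/1000)
Solving for delta_P: delta_P = 3.3015²·1000/2/1000 = 5.45 kPa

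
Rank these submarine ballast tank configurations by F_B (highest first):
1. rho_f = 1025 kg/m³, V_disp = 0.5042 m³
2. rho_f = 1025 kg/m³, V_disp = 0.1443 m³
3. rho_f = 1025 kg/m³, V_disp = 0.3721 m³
Case 1: F_B = 5070 N
Case 2: F_B = 1451 N
Case 3: F_B = 3742 N
Ranking (highest first): 1, 3, 2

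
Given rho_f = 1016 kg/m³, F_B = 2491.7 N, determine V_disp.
Formula: F_B = \rho_f g V_{disp}
Substituting knowns: 2491.7 = 1016·9.81·V_disp
Solving for V_disp: V_disp = 2491.7/(1016·9.81) = 0.25 m³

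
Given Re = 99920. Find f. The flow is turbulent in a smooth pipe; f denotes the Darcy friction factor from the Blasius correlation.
Formula: f = \frac{0.316}{Re^{0.25}}
f = 0.316/99920^0.25 = 0.01777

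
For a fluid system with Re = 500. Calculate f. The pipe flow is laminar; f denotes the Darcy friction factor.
Formula: f = \frac{64}{Re}
f = 64/500 = 0.128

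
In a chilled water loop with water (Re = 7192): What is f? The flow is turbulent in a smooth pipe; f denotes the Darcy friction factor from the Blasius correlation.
Formula: f = \frac{0.316}{Re^{0.25}}
f = 0.316/7192^0.25 = 0.03431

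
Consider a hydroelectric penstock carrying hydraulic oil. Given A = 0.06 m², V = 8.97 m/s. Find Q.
Formula: Q = A V
Q = 0.06·8.97·1000 = 538.2 L/s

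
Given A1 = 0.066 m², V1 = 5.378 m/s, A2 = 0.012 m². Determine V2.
Formula: V_2 = \frac{A_1 V_1}{A_2}
V2 = 0.066·5.378/0.012 = 29.58 m/s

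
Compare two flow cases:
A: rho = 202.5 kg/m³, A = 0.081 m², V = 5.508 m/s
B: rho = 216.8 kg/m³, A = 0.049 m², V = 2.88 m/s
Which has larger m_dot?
m_dot(A) = 90.34 kg/s, m_dot(B) = 30.59 kg/s. Answer: A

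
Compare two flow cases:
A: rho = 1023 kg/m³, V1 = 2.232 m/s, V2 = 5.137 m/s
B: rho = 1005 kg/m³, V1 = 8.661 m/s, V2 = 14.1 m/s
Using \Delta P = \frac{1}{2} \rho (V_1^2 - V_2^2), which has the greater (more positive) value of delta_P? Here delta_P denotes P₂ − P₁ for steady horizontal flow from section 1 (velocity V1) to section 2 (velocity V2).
delta_P(A) = -10.95 kPa, delta_P(B) = -62.21 kPa. Answer: A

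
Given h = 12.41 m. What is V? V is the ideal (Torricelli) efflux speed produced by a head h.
Formula: V = \sqrt{2 g h}
V = √(2·9.81·12.41) = 15.6 m/s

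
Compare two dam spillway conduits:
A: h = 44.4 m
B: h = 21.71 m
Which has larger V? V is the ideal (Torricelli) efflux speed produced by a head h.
V(A) = 29.51 m/s, V(B) = 20.64 m/s. Answer: A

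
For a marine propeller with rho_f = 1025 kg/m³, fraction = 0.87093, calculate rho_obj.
Formula: f_{sub} = \frac{\rho_{obj}}{\rho_f}
Substituting knowns: 0.87093 = rho_obj/1025
Solving for rho_obj: rho_obj = 0.87093·1025 = 892.7 kg/m³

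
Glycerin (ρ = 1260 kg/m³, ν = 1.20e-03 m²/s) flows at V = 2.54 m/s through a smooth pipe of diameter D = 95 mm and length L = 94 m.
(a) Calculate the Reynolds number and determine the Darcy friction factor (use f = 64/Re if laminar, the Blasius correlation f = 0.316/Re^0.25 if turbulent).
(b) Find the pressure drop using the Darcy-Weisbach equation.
(a) Re = V·D/ν = 2.54·0.095/1.20e-03 = 201.08 → laminar (Re < 2300); f = 64/Re = 64/201.08 = 0.31828
(b) Darcy-Weisbach: ΔP = f·(L/D)·½ρV²/1000 = 0.31828·(94/0.095)·½·1260·2.54²/1000 = 1280 kPa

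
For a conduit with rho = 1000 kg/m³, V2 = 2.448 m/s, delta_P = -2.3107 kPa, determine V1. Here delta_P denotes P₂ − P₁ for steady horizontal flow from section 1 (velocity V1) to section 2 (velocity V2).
Formula: \Delta P = \frac{1}{2} \rho (V_1^2 - V_2^2)
Substituting knowns: -2.3107 = 0.5·1000·(V1² − 2.448²)/1000
Solving for V1: V1 = √(2.448² + 2·(-2.3107·1000)/1000) = 1.171 m/s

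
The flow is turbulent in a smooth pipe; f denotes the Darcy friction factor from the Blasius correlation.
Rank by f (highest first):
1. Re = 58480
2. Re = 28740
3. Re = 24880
Case 1: f = 0.02032
Case 2: f = 0.02427
Case 3: f = 0.02516
Ranking (highest first): 3, 2, 1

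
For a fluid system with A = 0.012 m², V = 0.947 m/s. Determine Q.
Formula: Q = A V
Q = 0.012·0.947·1000 = 11.36 L/s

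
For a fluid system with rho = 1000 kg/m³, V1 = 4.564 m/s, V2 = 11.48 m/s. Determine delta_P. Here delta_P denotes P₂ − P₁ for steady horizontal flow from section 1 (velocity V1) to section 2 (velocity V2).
Formula: \Delta P = \frac{1}{2} \rho (V_1^2 - V_2^2)
delta_P = 0.5·1000·(4.564² − 11.48²)/1000 = -55.48 kPa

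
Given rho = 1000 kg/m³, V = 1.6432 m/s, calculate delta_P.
Formula: V = \sqrt{\frac{2 \Delta P}{\rho}}
Substituting knowns: 1.6432 = √(2·(delta_P·1000)/1000)
Solving for delta_P: delta_P = 1.6432²·1000/2/1000 = 1.35 kPa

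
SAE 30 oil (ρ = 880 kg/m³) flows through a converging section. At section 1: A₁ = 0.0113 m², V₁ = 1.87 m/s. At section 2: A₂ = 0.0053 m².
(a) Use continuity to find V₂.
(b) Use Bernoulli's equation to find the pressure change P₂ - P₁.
(a) Continuity: A₁V₁=A₂V₂ -> V₂=A₁V₁/A₂=0.0113*1.87/0.0053=3.99 m/s
(b) Bernoulli: P₂-P₁=0.5*rho*(V₁^2-V₂^2)/1000=0.5*880*(1.87^2-3.99^2)/1000=-5.466 kPa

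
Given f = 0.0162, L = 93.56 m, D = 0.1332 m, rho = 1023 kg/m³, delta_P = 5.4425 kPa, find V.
Formula: \Delta P = f \frac{L}{D} \frac{\rho V^2}{2}
Substituting knowns: 5.4425 = 0.0162·(93.56/0.1332)·0.5·1023·V²/1000
Solving for V: V = √((5.4425·1000)/(0.0162·(93.56/0.1332)·0.5·1023)) = 0.967 m/s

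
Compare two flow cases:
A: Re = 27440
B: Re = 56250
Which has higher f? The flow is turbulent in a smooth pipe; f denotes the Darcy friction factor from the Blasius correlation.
f(A) = 0.02455, f(B) = 0.02052. Answer: A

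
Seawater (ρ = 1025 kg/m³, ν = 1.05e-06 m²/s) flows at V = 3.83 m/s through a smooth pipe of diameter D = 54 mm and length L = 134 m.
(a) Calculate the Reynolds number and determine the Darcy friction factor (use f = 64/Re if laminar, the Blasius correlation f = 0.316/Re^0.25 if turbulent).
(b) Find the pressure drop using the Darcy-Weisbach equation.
(a) Re = V·D/ν = 3.83·0.054/1.05e-06 = 196970 → turbulent (Re > 4000); f = 0.316/Re^0.25 = 0.316/196970^0.25 = 0.015 (Blasius is strictly valid for Re ≲ 1e5; used here as the smooth-pipe estimate the problem specifies)
(b) Darcy-Weisbach: ΔP = f·(L/D)·½ρV²/1000 = 0.015·(134/0.054)·½·1025·3.83²/1000 = 279.8 kPa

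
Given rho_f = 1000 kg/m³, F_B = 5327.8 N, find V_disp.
Formula: F_B = \rho_f g V_{disp}
Substituting knowns: 5327.8 = 1000·9.81·V_disp
Solving for V_disp: V_disp = 5327.8/(1000·9.81) = 0.5431 m³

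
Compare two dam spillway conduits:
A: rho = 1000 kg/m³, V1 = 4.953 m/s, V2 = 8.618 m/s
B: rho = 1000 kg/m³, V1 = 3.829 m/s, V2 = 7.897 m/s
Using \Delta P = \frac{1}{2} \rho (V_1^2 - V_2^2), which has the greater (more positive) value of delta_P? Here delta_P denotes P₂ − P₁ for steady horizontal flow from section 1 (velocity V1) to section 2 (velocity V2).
delta_P(A) = -24.87 kPa, delta_P(B) = -23.85 kPa. Answer: B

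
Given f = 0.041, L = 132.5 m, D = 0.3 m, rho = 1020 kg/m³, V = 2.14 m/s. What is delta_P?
Formula: \Delta P = f \frac{L}{D} \frac{\rho V^2}{2}
delta_P = 0.041·(132.5/0.3)·0.5·1020·2.14²/1000 = 42.29 kPa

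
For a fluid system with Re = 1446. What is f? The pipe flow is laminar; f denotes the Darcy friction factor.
Formula: f = \frac{64}{Re}
f = 64/1446 = 0.04426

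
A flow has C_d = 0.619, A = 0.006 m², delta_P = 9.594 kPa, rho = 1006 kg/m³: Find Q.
Formula: Q = C_d A \sqrt{\frac{2 \Delta P}{\rho}}
Q = 0.619·0.006·√(2·(9.594·1000)/1006)·1000 = 16.22 L/s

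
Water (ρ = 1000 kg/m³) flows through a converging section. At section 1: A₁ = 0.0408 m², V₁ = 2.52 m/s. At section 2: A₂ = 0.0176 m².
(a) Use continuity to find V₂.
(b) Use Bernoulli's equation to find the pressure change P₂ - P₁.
(a) Continuity: A₁V₁=A₂V₂ -> V₂=A₁V₁/A₂=0.0408*2.52/0.0176=5.84 m/s
(b) Bernoulli: P₂-P₁=0.5*rho*(V₁^2-V₂^2)/1000=0.5*1000*(2.52^2-5.84^2)/1000=-13.88 kPa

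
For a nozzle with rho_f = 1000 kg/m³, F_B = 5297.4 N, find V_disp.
Formula: F_B = \rho_f g V_{disp}
Substituting knowns: 5297.4 = 1000·9.81·V_disp
Solving for V_disp: V_disp = 5297.4/(1000·9.81) = 0.54 m³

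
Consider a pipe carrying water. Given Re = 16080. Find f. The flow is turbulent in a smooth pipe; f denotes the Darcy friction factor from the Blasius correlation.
Formula: f = \frac{0.316}{Re^{0.25}}
f = 0.316/16080^0.25 = 0.02806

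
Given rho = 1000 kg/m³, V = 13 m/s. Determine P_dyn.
Formula: P_{dyn} = \frac{1}{2} \rho V^2
P_dyn = 0.5·1000·13²/1000 = 84.5 kPa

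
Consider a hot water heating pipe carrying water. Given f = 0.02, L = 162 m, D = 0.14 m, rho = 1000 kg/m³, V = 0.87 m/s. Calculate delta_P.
Formula: \Delta P = f \frac{L}{D} \frac{\rho V^2}{2}
delta_P = 0.02·(162/0.14)·0.5·1000·0.87²/1000 = 8.758 kPa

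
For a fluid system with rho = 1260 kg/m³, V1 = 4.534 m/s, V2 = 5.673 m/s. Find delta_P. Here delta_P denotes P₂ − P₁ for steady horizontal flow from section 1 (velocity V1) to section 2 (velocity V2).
Formula: \Delta P = \frac{1}{2} \rho (V_1^2 - V_2^2)
delta_P = 0.5·1260·(4.534² − 5.673²)/1000 = -7.324 kPa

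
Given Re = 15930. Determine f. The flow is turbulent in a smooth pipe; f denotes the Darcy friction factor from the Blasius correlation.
Formula: f = \frac{0.316}{Re^{0.25}}
f = 0.316/15930^0.25 = 0.02813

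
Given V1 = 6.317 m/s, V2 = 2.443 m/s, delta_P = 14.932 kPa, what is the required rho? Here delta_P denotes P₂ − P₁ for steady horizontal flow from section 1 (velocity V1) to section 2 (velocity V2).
Formula: \Delta P = \frac{1}{2} \rho (V_1^2 - V_2^2)
Substituting knowns: 14.932 = 0.5·rho·(6.317² − 2.443²)/1000
Solving for rho: rho = 2·(14.932·1000)/(6.317² − 2.443²) = 880 kg/m³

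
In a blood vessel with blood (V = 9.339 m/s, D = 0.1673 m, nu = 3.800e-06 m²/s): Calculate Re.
Formula: Re = \frac{V D}{\nu}
Re = 9.339·0.1673/3.800e-06 = 411162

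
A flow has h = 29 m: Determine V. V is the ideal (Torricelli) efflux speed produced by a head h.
Formula: V = \sqrt{2 g h}
V = √(2·9.81·29) = 23.85 m/s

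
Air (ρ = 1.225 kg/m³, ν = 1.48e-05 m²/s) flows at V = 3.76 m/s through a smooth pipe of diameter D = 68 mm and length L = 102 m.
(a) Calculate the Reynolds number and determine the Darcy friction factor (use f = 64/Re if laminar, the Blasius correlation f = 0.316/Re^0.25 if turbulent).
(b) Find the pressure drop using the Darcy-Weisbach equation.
(a) Re = V·D/ν = 3.76·0.068/1.48e-05 = 17276 → turbulent (Re > 4000); f = 0.316/Re^0.25 = 0.316/17276^0.25 = 0.027563
(b) Darcy-Weisbach: ΔP = f·(L/D)·½ρV²/1000 = 0.027563·(102/0.068)·½·1.225·3.76²/1000 = 0.358 kPa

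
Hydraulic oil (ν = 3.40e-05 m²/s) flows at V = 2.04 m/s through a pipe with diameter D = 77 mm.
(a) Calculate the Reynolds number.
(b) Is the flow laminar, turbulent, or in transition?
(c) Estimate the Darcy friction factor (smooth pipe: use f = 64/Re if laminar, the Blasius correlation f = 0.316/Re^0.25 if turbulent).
(a) Re = V·D/ν = 2.04·0.077/3.40e-05 = 4620
(b) Flow regime: turbulent (Re > 4000)
(c) Friction factor: f = 0.316/Re^0.25 = 0.316/4620^0.25 = 0.03833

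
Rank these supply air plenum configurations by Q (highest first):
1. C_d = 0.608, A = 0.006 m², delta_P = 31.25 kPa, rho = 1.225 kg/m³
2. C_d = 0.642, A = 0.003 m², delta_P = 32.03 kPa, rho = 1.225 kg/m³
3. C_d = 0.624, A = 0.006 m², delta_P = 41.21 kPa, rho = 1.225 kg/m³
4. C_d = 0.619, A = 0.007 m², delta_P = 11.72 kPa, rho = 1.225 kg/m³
Case 1: Q = 824 L/s
Case 2: Q = 440.4 L/s
Case 3: Q = 971.1 L/s
Case 4: Q = 599.4 L/s
Ranking (highest first): 3, 1, 4, 2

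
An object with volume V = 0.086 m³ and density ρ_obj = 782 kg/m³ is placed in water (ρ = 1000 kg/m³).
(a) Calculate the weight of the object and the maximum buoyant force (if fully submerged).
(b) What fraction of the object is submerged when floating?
(a) W=rho_obj*g*V=782*9.81*0.086=659.7 N; F_B(max)=rho*g*V=1000*9.81*0.086=843.7 N
(b) Floating fraction=rho_obj/rho=782/1000=0.782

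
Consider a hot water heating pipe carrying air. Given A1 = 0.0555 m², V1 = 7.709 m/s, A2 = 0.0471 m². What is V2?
Formula: V_2 = \frac{A_1 V_1}{A_2}
V2 = 0.0555·7.709/0.0471 = 9.084 m/s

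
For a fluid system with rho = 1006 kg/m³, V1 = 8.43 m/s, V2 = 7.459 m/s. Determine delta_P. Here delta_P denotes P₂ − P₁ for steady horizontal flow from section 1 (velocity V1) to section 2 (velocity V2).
Formula: \Delta P = \frac{1}{2} \rho (V_1^2 - V_2^2)
delta_P = 0.5·1006·(8.43² − 7.459²)/1000 = 7.76 kPa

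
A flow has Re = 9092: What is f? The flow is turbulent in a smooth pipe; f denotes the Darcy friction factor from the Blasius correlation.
Formula: f = \frac{0.316}{Re^{0.25}}
f = 0.316/9092^0.25 = 0.03236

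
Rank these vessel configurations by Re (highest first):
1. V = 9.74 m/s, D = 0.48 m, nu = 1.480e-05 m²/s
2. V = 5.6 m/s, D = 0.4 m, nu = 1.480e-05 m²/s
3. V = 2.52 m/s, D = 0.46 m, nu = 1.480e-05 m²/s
Case 1: Re = 315892
Case 2: Re = 151351
Case 3: Re = 78324
Ranking (highest first): 1, 2, 3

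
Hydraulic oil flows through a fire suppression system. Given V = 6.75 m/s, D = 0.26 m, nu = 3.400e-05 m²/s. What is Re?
Formula: Re = \frac{V D}{\nu}
Re = 6.75·0.26/3.400e-05 = 51618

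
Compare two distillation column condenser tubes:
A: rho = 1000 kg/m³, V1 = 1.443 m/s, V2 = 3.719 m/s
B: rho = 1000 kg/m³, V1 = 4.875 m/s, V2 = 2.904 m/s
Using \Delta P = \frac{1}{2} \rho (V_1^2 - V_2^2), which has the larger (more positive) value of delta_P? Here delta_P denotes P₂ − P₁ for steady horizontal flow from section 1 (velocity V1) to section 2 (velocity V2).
delta_P(A) = -5.874 kPa, delta_P(B) = 7.666 kPa. Answer: B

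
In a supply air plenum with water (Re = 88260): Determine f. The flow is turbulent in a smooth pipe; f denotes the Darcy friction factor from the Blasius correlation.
Formula: f = \frac{0.316}{Re^{0.25}}
f = 0.316/88260^0.25 = 0.01833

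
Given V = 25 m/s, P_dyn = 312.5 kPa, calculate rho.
Formula: P_{dyn} = \frac{1}{2} \rho V^2
Substituting knowns: 312.5 = 0.5·rho·25²/1000
Solving for rho: rho = 2·(312.5·1000)/25² = 1000 kg/m³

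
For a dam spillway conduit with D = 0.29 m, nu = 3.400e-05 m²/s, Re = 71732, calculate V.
Formula: Re = \frac{V D}{\nu}
Substituting knowns: 71732 = V·0.29/3.400e-05
Solving for V: V = 71732·3.400e-05/0.29 = 8.41 m/s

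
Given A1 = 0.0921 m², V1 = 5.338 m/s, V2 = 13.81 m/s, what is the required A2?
Formula: V_2 = \frac{A_1 V_1}{A_2}
Substituting knowns: 13.81 = 0.0921·5.338/A2
Solving for A2: A2 = 0.0921·5.338/13.81 = 0.0356 m²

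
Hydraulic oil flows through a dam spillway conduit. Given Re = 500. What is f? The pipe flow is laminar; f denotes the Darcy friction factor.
Formula: f = \frac{64}{Re}
f = 64/500 = 0.128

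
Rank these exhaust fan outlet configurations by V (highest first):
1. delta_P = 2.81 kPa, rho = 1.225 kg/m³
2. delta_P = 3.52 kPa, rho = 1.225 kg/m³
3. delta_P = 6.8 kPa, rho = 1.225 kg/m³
Case 1: V = 67.73 m/s
Case 2: V = 75.81 m/s
Case 3: V = 105.4 m/s
Ranking (highest first): 3, 2, 1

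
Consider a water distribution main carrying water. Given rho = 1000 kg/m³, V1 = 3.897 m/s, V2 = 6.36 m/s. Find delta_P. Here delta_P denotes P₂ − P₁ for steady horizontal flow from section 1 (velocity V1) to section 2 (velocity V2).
Formula: \Delta P = \frac{1}{2} \rho (V_1^2 - V_2^2)
delta_P = 0.5·1000·(3.897² − 6.36²)/1000 = -12.63 kPa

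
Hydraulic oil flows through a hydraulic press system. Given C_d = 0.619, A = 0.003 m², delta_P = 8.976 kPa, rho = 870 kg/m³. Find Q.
Formula: Q = C_d A \sqrt{\frac{2 \Delta P}{\rho}}
Q = 0.619·0.003·√(2·(8.976·1000)/870)·1000 = 8.435 L/s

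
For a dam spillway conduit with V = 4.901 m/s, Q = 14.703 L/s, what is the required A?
Formula: Q = A V
Substituting knowns: 14.703 = A·4.901·1000
Solving for A: A = (14.703/1000)/4.901 = 0.003 m²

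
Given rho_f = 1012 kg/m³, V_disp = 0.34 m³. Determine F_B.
Formula: F_B = \rho_f g V_{disp}
F_B = 1012·9.81·0.34 = 3375 N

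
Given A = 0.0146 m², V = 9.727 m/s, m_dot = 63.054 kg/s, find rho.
Formula: \dot{m} = \rho A V
Substituting knowns: 63.054 = rho·0.0146·9.727
Solving for rho: rho = 63.054/(0.0146·9.727) = 444 kg/m³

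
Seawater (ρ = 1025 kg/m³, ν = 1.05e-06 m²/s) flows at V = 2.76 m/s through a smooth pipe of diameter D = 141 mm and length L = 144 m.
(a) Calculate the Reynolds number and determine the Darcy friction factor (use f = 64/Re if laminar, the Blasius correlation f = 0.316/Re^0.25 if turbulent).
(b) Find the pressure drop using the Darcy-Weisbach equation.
(a) Re = V·D/ν = 2.76·0.141/1.05e-06 = 370630 → turbulent (Re > 4000); f = 0.316/Re^0.25 = 0.316/370630^0.25 = 0.012807 (Blasius is strictly valid for Re ≲ 1e5; used here as the smooth-pipe estimate the problem specifies)
(b) Darcy-Weisbach: ΔP = f·(L/D)·½ρV²/1000 = 0.012807·(144/0.141)·½·1025·2.76²/1000 = 51.06 kPa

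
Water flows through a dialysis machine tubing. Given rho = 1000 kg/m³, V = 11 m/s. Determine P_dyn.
Formula: P_{dyn} = \frac{1}{2} \rho V^2
P_dyn = 0.5·1000·11²/1000 = 60.5 kPa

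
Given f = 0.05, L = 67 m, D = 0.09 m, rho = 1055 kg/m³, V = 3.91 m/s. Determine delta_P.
Formula: \Delta P = f \frac{L}{D} \frac{\rho V^2}{2}
delta_P = 0.05·(67/0.09)·0.5·1055·3.91²/1000 = 300.2 kPa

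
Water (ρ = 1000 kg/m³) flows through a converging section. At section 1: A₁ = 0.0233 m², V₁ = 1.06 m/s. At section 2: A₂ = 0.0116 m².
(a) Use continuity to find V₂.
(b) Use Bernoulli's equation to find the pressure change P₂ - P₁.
(a) Continuity: A₁V₁=A₂V₂ -> V₂=A₁V₁/A₂=0.0233*1.06/0.0116=2.13 m/s
(b) Bernoulli: P₂-P₁=0.5*rho*(V₁^2-V₂^2)/1000=0.5*1000*(1.06^2-2.13^2)/1000=-1.707 kPa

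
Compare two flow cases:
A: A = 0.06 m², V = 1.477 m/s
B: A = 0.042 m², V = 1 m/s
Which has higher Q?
Q(A) = 88.62 L/s, Q(B) = 42 L/s. Answer: A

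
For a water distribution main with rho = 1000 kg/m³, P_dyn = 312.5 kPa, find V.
Formula: P_{dyn} = \frac{1}{2} \rho V^2
Substituting knowns: 312.5 = 0.5·1000·V²/1000
Solving for V: V = √(2·(312.5·1000)/1000) = 25 m/s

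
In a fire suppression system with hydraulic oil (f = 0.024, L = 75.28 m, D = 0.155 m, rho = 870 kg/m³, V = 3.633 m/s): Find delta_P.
Formula: \Delta P = f \frac{L}{D} \frac{\rho V^2}{2}
delta_P = 0.024·(75.28/0.155)·0.5·870·3.633²/1000 = 66.92 kPa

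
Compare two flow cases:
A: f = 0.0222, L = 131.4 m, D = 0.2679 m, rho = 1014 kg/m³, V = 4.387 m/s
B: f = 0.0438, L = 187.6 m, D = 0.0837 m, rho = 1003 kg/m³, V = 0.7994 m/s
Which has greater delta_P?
delta_P(A) = 106.2 kPa, delta_P(B) = 31.46 kPa. Answer: A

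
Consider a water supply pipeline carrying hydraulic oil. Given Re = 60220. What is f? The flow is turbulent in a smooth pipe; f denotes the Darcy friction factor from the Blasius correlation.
Formula: f = \frac{0.316}{Re^{0.25}}
f = 0.316/60220^0.25 = 0.02017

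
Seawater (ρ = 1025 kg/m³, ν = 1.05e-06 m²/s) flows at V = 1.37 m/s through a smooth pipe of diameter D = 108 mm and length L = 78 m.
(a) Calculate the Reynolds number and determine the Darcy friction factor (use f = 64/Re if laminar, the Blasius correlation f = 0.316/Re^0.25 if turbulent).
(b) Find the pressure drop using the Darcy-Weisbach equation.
(a) Re = V·D/ν = 1.37·0.108/1.05e-06 = 140910 → turbulent (Re > 4000); f = 0.316/Re^0.25 = 0.316/140910^0.25 = 0.01631 (Blasius is strictly valid for Re ≲ 1e5; used here as the smooth-pipe estimate the problem specifies)
(b) Darcy-Weisbach: ΔP = f·(L/D)·½ρV²/1000 = 0.01631·(78/0.108)·½·1025·1.37²/1000 = 11.33 kPa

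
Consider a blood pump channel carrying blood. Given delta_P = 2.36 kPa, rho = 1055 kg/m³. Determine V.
Formula: V = \sqrt{\frac{2 \Delta P}{\rho}}
V = √(2·(2.36·1000)/1055) = 2.115 m/s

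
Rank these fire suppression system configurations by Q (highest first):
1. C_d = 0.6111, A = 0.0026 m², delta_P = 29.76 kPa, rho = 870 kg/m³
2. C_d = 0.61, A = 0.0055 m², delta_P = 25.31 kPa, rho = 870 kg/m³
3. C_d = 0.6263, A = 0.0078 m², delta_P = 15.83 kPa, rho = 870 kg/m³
Case 1: Q = 13.14 L/s
Case 2: Q = 25.59 L/s
Case 3: Q = 29.47 L/s
Ranking (highest first): 3, 2, 1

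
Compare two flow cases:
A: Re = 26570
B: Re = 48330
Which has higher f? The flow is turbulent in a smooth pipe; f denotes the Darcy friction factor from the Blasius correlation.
f(A) = 0.02475, f(B) = 0.02131. Answer: A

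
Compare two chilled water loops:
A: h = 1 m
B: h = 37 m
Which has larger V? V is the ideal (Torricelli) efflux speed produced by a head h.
V(A) = 4.429 m/s, V(B) = 26.94 m/s. Answer: B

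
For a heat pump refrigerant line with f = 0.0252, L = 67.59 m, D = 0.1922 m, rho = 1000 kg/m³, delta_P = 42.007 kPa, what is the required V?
Formula: \Delta P = f \frac{L}{D} \frac{\rho V^2}{2}
Substituting knowns: 42.007 = 0.0252·(67.59/0.1922)·0.5·1000·V²/1000
Solving for V: V = √((42.007·1000)/(0.0252·(67.59/0.1922)·0.5·1000)) = 3.079 m/s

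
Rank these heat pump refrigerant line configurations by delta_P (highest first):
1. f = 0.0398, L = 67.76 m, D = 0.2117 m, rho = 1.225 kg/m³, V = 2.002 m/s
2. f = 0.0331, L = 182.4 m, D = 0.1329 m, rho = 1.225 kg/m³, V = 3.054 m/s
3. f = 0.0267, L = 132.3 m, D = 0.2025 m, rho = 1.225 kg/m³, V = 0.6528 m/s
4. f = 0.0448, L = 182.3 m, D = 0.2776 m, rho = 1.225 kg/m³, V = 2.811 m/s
Case 1: delta_P = 0.03127 kPa
Case 2: delta_P = 0.2595 kPa
Case 3: delta_P = 0.004553 kPa
Case 4: delta_P = 0.1424 kPa
Ranking (highest first): 2, 4, 1, 3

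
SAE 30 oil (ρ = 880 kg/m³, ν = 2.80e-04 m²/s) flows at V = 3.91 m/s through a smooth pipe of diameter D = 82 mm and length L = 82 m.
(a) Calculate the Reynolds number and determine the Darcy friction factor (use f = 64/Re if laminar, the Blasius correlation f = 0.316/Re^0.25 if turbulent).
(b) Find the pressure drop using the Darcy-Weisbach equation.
(a) Re = V·D/ν = 3.91·0.082/2.80e-04 = 1145.1 → laminar (Re < 2300); f = 64/Re = 64/1145.1 = 0.05589
(b) Darcy-Weisbach: ΔP = f·(L/D)·½ρV²/1000 = 0.05589·(82/0.082)·½·880·3.91²/1000 = 376 kPa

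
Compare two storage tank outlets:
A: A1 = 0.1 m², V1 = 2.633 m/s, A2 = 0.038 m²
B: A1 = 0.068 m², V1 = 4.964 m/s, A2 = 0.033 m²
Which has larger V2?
V2(A) = 6.929 m/s, V2(B) = 10.23 m/s. Answer: B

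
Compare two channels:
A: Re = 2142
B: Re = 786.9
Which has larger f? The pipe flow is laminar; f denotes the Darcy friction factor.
f(A) = 0.02988, f(B) = 0.08133. Answer: B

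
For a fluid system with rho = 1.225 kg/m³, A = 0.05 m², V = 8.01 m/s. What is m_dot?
Formula: \dot{m} = \rho A V
m_dot = 1.225·0.05·8.01 = 0.4906 kg/s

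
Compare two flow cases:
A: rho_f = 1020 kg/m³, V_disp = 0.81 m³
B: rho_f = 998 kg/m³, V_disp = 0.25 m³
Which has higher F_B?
F_B(A) = 8105 N, F_B(B) = 2448 N. Answer: A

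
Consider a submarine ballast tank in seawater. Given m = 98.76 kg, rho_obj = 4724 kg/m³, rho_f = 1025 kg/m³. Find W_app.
Formula: W_{app} = mg\left(1 - \frac{\rho_f}{\rho_{obj}}\right)
W_app = 98.76·9.81·(1 − 1025/4724) = 758.6 N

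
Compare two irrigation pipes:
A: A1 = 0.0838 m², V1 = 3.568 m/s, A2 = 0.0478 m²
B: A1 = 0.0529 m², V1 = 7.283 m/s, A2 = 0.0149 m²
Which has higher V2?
V2(A) = 6.255 m/s, V2(B) = 25.86 m/s. Answer: B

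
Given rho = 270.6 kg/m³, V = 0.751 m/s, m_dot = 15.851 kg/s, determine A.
Formula: \dot{m} = \rho A V
Substituting knowns: 15.851 = 270.6·A·0.751
Solving for A: A = 15.851/(270.6·0.751) = 0.078 m²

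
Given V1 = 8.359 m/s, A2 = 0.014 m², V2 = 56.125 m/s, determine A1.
Formula: V_2 = \frac{A_1 V_1}{A_2}
Substituting knowns: 56.125 = A1·8.359/0.014
Solving for A1: A1 = 56.125·0.014/8.359 = 0.094 m²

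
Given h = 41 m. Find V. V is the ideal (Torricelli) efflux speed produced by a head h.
Formula: V = \sqrt{2 g h}
V = √(2·9.81·41) = 28.36 m/s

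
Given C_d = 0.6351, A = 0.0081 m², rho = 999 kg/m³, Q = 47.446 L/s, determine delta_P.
Formula: Q = C_d A \sqrt{\frac{2 \Delta P}{\rho}}
Substituting knowns: 47.446 = 0.6351·0.0081·√(2·(delta_P·1000)/999)·1000
Solving for delta_P: delta_P = ((47.446/1000)/(0.6351·0.0081))²·999/2/1000 = 42.49 kPa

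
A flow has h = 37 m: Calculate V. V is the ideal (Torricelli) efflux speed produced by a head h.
Formula: V = \sqrt{2 g h}
V = √(2·9.81·37) = 26.94 m/s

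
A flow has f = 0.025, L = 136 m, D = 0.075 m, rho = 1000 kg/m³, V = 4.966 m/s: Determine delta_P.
Formula: \Delta P = f \frac{L}{D} \frac{\rho V^2}{2}
delta_P = 0.025·(136/0.075)·0.5·1000·4.966²/1000 = 559 kPa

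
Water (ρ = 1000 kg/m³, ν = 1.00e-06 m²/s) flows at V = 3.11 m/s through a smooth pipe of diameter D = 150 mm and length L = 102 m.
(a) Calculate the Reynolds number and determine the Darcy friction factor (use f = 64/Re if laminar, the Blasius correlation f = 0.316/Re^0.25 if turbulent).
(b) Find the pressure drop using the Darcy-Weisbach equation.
(a) Re = V·D/ν = 3.11·0.15/1.00e-06 = 466500 → turbulent (Re > 4000); f = 0.316/Re^0.25 = 0.316/466500^0.25 = 0.012091 (Blasius is strictly valid for Re ≲ 1e5; used here as the smooth-pipe estimate the problem specifies)
(b) Darcy-Weisbach: ΔP = f·(L/D)·½ρV²/1000 = 0.012091·(102/0.150)·½·1000·3.11²/1000 = 39.76 kPa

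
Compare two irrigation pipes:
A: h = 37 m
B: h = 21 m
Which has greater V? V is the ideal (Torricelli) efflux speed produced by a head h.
V(A) = 26.94 m/s, V(B) = 20.3 m/s. Answer: A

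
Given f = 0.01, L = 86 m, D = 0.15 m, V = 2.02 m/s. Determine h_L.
Formula: h_L = f \frac{L}{D} \frac{V^2}{2g}
h_L = 0.01·(86/0.15)·2.02²/(2·9.81) = 1.192 m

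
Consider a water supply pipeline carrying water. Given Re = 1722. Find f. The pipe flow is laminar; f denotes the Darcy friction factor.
Formula: f = \frac{64}{Re}
f = 64/1722 = 0.03717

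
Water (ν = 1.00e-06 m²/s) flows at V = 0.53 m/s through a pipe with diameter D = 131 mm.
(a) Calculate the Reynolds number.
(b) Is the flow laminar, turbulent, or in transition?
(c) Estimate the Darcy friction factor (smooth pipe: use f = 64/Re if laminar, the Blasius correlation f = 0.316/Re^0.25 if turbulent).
(a) Re = V·D/ν = 0.53·0.131/1.00e-06 = 69430
(b) Flow regime: turbulent (Re > 4000)
(c) Friction factor: f = 0.316/Re^0.25 = 0.316/69430^0.25 = 0.01947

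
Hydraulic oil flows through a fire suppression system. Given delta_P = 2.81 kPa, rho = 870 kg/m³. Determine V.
Formula: V = \sqrt{\frac{2 \Delta P}{\rho}}
V = √(2·(2.81·1000)/870) = 2.542 m/s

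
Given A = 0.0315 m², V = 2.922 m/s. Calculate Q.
Formula: Q = A V
Q = 0.0315·2.922·1000 = 92.04 L/s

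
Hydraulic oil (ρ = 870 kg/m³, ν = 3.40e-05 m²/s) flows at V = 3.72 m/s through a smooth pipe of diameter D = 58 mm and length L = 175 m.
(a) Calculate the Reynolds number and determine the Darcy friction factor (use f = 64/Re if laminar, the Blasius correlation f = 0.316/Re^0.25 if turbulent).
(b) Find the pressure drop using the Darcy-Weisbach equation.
(a) Re = V·D/ν = 3.72·0.058/3.40e-05 = 6345.9 → turbulent (Re > 4000); f = 0.316/Re^0.25 = 0.316/6345.9^0.25 = 0.035405
(b) Darcy-Weisbach: ΔP = f·(L/D)·½ρV²/1000 = 0.035405·(175/0.058)·½·870·3.72²/1000 = 643.1 kPa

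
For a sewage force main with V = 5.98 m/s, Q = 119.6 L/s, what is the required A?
Formula: Q = A V
Substituting knowns: 119.6 = A·5.98·1000
Solving for A: A = (119.6/1000)/5.98 = 0.02 m²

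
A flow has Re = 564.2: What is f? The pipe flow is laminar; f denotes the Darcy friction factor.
Formula: f = \frac{64}{Re}
f = 64/564.2 = 0.1134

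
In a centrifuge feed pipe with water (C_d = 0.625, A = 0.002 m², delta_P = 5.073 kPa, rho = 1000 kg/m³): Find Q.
Formula: Q = C_d A \sqrt{\frac{2 \Delta P}{\rho}}
Q = 0.625·0.002·√(2·(5.073·1000)/1000)·1000 = 3.982 L/s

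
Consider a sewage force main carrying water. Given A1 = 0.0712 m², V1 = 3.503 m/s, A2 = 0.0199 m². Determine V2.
Formula: V_2 = \frac{A_1 V_1}{A_2}
V2 = 0.0712·3.503/0.0199 = 12.53 m/s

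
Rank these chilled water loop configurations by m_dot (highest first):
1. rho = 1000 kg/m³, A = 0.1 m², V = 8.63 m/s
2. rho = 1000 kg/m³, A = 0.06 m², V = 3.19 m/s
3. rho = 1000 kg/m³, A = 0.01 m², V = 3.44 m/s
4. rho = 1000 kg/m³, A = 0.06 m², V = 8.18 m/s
Case 1: m_dot = 863 kg/s
Case 2: m_dot = 191.4 kg/s
Case 3: m_dot = 34.4 kg/s
Case 4: m_dot = 490.8 kg/s
Ranking (highest first): 1, 4, 2, 3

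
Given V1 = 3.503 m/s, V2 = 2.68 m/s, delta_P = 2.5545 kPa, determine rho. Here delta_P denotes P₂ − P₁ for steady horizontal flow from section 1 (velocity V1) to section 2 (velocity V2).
Formula: \Delta P = \frac{1}{2} \rho (V_1^2 - V_2^2)
Substituting knowns: 2.5545 = 0.5·rho·(3.503² − 2.68²)/1000
Solving for rho: rho = 2·(2.5545·1000)/(3.503² − 2.68²) = 1004 kg/m³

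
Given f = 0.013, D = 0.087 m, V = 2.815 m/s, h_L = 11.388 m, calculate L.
Formula: h_L = f \frac{L}{D} \frac{V^2}{2g}
Substituting knowns: 11.388 = 0.013·(L/0.087)·2.815²/(2·9.81)
Solving for L: L = 11.388·2·9.81·0.087/(0.013·2.815²) = 188.7 m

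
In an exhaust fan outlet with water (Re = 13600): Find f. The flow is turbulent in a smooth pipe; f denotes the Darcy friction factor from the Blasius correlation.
Formula: f = \frac{0.316}{Re^{0.25}}
f = 0.316/13600^0.25 = 0.02926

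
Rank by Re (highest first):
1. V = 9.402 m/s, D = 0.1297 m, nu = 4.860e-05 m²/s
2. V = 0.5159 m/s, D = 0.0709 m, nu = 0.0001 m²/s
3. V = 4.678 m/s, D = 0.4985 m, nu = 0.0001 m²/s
Case 1: Re = 25091
Case 2: Re = 365.8
Case 3: Re = 23320
Ranking (highest first): 1, 3, 2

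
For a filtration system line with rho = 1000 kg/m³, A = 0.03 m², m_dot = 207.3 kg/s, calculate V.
Formula: \dot{m} = \rho A V
Substituting knowns: 207.3 = 1000·0.03·V
Solving for V: V = 207.3/(1000·0.03) = 6.91 m/s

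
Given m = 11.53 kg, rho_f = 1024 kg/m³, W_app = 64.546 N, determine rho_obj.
Formula: W_{app} = mg\left(1 - \frac{\rho_f}{\rho_{obj}}\right)
Substituting knowns: 64.546 = 11.53·9.81·(1 − 1024/rho_obj)
Solving for rho_obj: rho_obj = 1024/(1 − 64.546/(11.53·9.81)) = 2385 kg/m³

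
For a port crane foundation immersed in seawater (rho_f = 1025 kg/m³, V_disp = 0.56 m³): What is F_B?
Formula: F_B = \rho_f g V_{disp}
F_B = 1025·9.81·0.56 = 5631 N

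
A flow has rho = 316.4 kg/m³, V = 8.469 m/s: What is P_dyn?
Formula: P_{dyn} = \frac{1}{2} \rho V^2
P_dyn = 0.5·316.4·8.469²/1000 = 11.35 kPa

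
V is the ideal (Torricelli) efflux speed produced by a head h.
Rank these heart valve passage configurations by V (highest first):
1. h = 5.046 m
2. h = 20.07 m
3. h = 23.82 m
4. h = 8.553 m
Case 1: V = 9.95 m/s
Case 2: V = 19.84 m/s
Case 3: V = 21.62 m/s
Case 4: V = 12.95 m/s
Ranking (highest first): 3, 2, 4, 1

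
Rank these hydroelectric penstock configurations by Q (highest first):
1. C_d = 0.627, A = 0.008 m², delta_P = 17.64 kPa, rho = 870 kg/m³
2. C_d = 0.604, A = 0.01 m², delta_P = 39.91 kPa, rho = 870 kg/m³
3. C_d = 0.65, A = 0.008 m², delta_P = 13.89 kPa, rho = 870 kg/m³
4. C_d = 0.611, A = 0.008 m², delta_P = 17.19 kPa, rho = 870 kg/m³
Case 1: Q = 31.94 L/s
Case 2: Q = 57.85 L/s
Case 3: Q = 29.38 L/s
Case 4: Q = 30.73 L/s
Ranking (highest first): 2, 1, 4, 3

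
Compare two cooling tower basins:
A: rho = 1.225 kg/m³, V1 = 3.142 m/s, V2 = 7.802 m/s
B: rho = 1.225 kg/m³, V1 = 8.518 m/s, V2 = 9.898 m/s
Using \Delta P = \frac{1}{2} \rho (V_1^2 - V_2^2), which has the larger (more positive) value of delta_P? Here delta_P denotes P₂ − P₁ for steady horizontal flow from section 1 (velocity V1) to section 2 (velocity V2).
delta_P(A) = -0.03124 kPa, delta_P(B) = -0.01557 kPa. Answer: B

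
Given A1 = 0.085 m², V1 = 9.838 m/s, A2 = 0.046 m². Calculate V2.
Formula: V_2 = \frac{A_1 V_1}{A_2}
V2 = 0.085·9.838/0.046 = 18.18 m/s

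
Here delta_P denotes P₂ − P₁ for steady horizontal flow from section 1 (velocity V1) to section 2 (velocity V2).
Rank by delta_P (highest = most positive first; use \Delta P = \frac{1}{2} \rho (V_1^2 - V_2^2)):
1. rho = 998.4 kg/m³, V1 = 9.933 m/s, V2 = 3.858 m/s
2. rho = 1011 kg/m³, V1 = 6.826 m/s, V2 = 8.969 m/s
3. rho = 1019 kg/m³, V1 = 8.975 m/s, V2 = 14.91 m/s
Case 1: delta_P = 41.82 kPa
Case 2: delta_P = -17.11 kPa
Case 3: delta_P = -72.23 kPa
Ranking (highest first): 1, 2, 3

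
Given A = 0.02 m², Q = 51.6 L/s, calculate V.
Formula: Q = A V
Substituting knowns: 51.6 = 0.02·V·1000
Solving for V: V = (51.6/1000)/0.02 = 2.58 m/s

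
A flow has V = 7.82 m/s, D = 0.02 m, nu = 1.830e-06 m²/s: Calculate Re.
Formula: Re = \frac{V D}{\nu}
Re = 7.82·0.02/1.830e-06 = 85464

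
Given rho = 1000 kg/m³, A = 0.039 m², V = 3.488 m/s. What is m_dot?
Formula: \dot{m} = \rho A V
m_dot = 1000·0.039·3.488 = 136 kg/s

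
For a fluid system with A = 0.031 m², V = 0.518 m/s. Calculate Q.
Formula: Q = A V
Q = 0.031·0.518·1000 = 16.06 L/s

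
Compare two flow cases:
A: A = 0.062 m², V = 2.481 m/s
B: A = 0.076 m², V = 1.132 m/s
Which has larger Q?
Q(A) = 153.8 L/s, Q(B) = 86.03 L/s. Answer: A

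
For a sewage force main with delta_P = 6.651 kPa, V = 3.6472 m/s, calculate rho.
Formula: V = \sqrt{\frac{2 \Delta P}{\rho}}
Substituting knowns: 3.6472 = √(2·(6.651·1000)/rho)
Solving for rho: rho = 2·(6.651·1000)/3.6472² = 1000 kg/m³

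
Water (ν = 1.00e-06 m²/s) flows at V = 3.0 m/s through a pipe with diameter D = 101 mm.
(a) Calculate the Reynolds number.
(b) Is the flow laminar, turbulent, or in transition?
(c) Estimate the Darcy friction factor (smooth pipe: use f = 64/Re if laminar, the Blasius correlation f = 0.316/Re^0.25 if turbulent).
(a) Re = V·D/ν = 3.0·0.101/1.00e-06 = 303000
(b) Flow regime: turbulent (Re > 4000)
(c) Friction factor: f = 0.316/Re^0.25 = 0.316/303000^0.25 = 0.01347 (Blasius is strictly valid for Re ≲ 1e5; used here as the smooth-pipe estimate the problem specifies)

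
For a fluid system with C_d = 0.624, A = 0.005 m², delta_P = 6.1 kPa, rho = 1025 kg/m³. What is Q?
Formula: Q = C_d A \sqrt{\frac{2 \Delta P}{\rho}}
Q = 0.624·0.005·√(2·(6.1·1000)/1025)·1000 = 10.76 L/s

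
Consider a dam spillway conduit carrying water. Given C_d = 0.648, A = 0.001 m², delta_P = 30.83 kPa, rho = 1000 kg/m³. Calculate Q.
Formula: Q = C_d A \sqrt{\frac{2 \Delta P}{\rho}}
Q = 0.648·0.001·√(2·(30.83·1000)/1000)·1000 = 5.088 L/s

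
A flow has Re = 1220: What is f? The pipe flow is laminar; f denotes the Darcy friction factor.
Formula: f = \frac{64}{Re}
f = 64/1220 = 0.05246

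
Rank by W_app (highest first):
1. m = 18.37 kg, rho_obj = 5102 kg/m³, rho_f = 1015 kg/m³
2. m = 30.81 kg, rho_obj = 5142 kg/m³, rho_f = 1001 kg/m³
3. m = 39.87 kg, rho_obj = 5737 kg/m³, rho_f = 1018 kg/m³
Case 1: W_app = 144.4 N
Case 2: W_app = 243.4 N
Case 3: W_app = 321.7 N
Ranking (highest first): 3, 2, 1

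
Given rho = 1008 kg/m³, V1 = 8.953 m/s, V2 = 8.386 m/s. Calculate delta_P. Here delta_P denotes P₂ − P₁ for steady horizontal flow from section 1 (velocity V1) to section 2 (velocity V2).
Formula: \Delta P = \frac{1}{2} \rho (V_1^2 - V_2^2)
delta_P = 0.5·1008·(8.953² − 8.386²)/1000 = 4.955 kPa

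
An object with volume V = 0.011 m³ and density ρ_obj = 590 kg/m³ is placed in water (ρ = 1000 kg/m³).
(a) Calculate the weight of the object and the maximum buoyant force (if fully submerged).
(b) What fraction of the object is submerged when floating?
(a) W=rho_obj*g*V=590*9.81*0.011=63.7 N; F_B(max)=rho*g*V=1000*9.81*0.011=107.9 N
(b) Floating fraction=rho_obj/rho=590/1000=0.590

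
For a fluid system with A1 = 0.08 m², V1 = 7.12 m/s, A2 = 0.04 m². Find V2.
Formula: V_2 = \frac{A_1 V_1}{A_2}
V2 = 0.08·7.12/0.04 = 14.24 m/s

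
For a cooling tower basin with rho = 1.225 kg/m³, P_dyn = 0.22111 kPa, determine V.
Formula: P_{dyn} = \frac{1}{2} \rho V^2
Substituting knowns: 0.22111 = 0.5·1.225·V²/1000
Solving for V: V = √(2·(0.22111·1000)/1.225) = 19 m/s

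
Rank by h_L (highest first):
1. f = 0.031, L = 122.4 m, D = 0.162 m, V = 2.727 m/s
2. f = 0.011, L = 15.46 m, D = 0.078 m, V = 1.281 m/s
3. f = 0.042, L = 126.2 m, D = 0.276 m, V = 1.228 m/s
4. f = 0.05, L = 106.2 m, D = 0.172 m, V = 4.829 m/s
Case 1: h_L = 8.878 m
Case 2: h_L = 0.1824 m
Case 3: h_L = 1.476 m
Case 4: h_L = 36.69 m
Ranking (highest first): 4, 1, 3, 2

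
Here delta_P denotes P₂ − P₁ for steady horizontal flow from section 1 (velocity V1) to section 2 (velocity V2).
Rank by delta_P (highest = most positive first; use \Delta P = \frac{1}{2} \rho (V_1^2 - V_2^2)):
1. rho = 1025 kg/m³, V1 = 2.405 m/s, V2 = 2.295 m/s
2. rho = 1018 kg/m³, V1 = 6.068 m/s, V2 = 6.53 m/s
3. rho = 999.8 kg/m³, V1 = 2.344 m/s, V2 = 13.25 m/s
Case 1: delta_P = 0.265 kPa
Case 2: delta_P = -2.963 kPa
Case 3: delta_P = -85.02 kPa
Ranking (highest first): 1, 2, 3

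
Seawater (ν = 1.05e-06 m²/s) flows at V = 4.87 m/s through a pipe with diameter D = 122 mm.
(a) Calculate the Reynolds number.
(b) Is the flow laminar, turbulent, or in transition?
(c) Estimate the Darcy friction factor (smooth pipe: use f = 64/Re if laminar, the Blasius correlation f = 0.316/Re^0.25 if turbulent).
(a) Re = V·D/ν = 4.87·0.122/1.05e-06 = 565850
(b) Flow regime: turbulent (Re > 4000)
(c) Friction factor: f = 0.316/Re^0.25 = 0.316/565850^0.25 = 0.01152 (Blasius is strictly valid for Re ≲ 1e5; used here as the smooth-pipe estimate the problem specifies)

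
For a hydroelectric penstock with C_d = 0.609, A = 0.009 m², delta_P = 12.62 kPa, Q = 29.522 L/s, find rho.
Formula: Q = C_d A \sqrt{\frac{2 \Delta P}{\rho}}
Substituting knowns: 29.522 = 0.609·0.009·√(2·(12.62·1000)/rho)·1000
Solving for rho: rho = 2·(12.62·1000)/((29.522/1000)/(0.609·0.009))² = 870 kg/m³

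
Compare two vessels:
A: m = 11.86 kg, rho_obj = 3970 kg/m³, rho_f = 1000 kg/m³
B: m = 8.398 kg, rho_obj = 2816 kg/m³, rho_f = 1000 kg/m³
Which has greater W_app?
W_app(A) = 87.04 N, W_app(B) = 53.13 N. Answer: A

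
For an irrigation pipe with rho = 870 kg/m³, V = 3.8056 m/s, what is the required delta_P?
Formula: V = \sqrt{\frac{2 \Delta P}{\rho}}
Substituting knowns: 3.8056 = √(2·(delta_P·1000)/870)
Solving for delta_P: delta_P = 3.8056²·870/2/1000 = 6.3 kPa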